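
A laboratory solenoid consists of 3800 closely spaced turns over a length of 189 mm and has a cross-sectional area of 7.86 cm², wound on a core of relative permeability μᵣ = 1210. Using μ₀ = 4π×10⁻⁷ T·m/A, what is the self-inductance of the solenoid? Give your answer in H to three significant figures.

L ≈ 91.3 H

A = 7.86 cm² = 7.860×10^-4 m².
For a long solenoid, L = μ₀μᵣN²A/ℓ.
L = (4π×10⁻⁷)(1210)(3800)²(7.860×10^-4)/(0.189 m) = 91.31 H.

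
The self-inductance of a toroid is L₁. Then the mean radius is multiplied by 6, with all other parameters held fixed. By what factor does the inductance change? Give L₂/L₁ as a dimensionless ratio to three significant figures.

For a toroid, L ∝ μᵣN²A/R.
L₂/L₁ = (6)^-1 = 0.167.

L₂/L₁ = 0.167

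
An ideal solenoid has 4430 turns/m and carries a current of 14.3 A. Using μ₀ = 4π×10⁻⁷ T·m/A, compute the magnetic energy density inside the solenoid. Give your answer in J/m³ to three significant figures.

B = μ₀nI = (4π×10⁻⁷)(4.430×10^3)(14.3) = 7.961×10^-2 T.
u = B²/(2μ₀) = (7.961×10^-2)²/(2×4π×10⁻⁷) = 2.522×10^3 J/m³.

u ≈ 2520 J/m³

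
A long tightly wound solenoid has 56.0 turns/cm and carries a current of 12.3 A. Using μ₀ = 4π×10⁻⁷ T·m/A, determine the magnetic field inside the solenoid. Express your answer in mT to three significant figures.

Inside a long solenoid, B = μ₀nI.
B = (4π×10⁻⁷)(5.600×10^3 m⁻¹)(12.3 A) = 8.656×10^-2 T.

B ≈ 86.6 mT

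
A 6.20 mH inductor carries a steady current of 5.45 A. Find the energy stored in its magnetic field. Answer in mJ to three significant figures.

U ≈ 92.1 mJ

Stored magnetic energy: U = ½LI².
U = ½(6.200×10^-3 H)(5.45 A)² = 9.208×10^-2 J.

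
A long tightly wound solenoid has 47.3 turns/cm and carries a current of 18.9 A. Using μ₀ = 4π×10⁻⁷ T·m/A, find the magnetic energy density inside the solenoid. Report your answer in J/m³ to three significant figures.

B = μ₀nI = (4π×10⁻⁷)(4.730×10^3)(18.9) = 0.1123 T.
u = B²/(2μ₀) = (0.1123)²/(2×4π×10⁻⁷) = 5.021×10^3 J/m³.

u ≈ 5020 J/m³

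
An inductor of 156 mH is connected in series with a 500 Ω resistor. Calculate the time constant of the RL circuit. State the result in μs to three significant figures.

τ = L/R = (0.156 H)/(500 Ω) = 3.120×10^-4 s.

τ ≈ 312 μs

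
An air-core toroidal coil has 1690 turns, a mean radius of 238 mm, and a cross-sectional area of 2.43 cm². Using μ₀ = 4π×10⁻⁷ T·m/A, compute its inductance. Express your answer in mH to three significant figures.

For a thin toroid, L = μ₀N²A/(2πR).
L = (4π×10⁻⁷)(1690)²(2.430×10^-4) / (2π×0.238 m) = 5.832×10^-4 H.

L ≈ 0.583 mH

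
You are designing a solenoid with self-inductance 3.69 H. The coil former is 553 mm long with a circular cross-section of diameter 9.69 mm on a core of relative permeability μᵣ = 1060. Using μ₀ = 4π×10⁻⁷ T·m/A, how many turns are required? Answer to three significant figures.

N ≈ 4560 turns

A = π(d/2)² = π(4.845×10^-3 m)² = 7.3746×10^-5 m².
From L = μ₀μᵣN²A/ℓ, N = √(Lℓ / (μ₀μᵣA)).
N = √[(3.69)(0.553) / ((4π×10⁻⁷)(1060)×7.3746×10^-5)] = √(2.077×10^7) ≈ 4557.7.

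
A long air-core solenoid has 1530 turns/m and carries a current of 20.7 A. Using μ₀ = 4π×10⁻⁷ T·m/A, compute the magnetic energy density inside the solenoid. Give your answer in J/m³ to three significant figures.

u ≈ 630 J/m³

B = μ₀nI = (4π×10⁻⁷)(1.530×10^3)(20.7) = 3.980×10^-2 T.
u = B²/(2μ₀) = (3.980×10^-2)²/(2×4π×10⁻⁷) = 630.2 J/m³.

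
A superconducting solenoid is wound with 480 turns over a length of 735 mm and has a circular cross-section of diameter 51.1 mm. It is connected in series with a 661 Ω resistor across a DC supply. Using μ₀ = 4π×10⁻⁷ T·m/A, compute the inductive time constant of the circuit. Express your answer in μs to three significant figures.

A = π(d/2)² = π(2.555×10^-2 m)² = 2.051×10^-3 m².
L = μ₀N²A/ℓ = (4π×10⁻⁷)(480)²(2.051×10^-3)/(0.735) = 8.079×10^-4 H.
τ = L/R = (8.079×10^-4)/(661) = 1.222×10^-6 s.

τ ≈ 1.22 μs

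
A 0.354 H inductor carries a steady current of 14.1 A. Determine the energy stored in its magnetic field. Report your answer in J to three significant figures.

Stored magnetic energy: U = ½LI².
U = ½(0.354 H)(14.1 A)² = 35.19 J.

U ≈ 35.2 J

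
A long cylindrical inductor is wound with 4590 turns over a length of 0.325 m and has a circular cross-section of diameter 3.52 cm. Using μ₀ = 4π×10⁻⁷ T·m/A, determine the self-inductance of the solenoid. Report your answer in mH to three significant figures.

L ≈ 79.3 mH

A = π(d/2)² = π(1.760×10^-2 m)² = 9.731×10^-4 m².
For a long solenoid, L = μ₀N²A/ℓ.
L = (4π×10⁻⁷)(4590)²(9.731×10^-4)/(0.325 m) = 7.927×10^-2 H.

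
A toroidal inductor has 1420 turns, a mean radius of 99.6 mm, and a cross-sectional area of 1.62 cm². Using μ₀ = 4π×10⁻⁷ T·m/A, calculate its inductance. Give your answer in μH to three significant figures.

For a thin toroid, L = μ₀N²A/(2πR).
L = (4π×10⁻⁷)(1420)²(1.620×10^-4) / (2π×9.960×10^-2 m) = 6.559×10^-4 H.

L ≈ 656 μH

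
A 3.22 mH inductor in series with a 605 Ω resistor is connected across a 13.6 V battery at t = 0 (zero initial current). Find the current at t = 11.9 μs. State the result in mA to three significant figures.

τ = L/R = 3.220×10^-3/605 = 5.322×10^-6 s; final current I_∞ = ε/R = 13.6/605 = 2.248×10^-2 A.
I(t) = I_∞(1 − e^(−t/τ)) with t/τ = 2.236.
I = (2.248×10^-2)(1 − e^(−2.236)) = 2.008×10^-2 A.

I ≈ 20.1 mA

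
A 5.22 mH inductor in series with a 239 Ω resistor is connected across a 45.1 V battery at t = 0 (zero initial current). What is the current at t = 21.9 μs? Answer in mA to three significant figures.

I ≈ 119 mA

τ = L/R = 5.220×10^-3/239 = 2.184×10^-5 s; final current I_∞ = ε/R = 45.1/239 = 0.1887 A.
I(t) = I_∞(1 − e^(−t/τ)) with t/τ = 1.003.
I = (0.1887)(1 − e^(−1.003)) = 0.11947 A.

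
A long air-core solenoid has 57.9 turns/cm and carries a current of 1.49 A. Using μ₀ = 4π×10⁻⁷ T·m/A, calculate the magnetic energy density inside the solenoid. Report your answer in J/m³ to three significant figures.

u ≈ 46.8 J/m³

B = μ₀nI = (4π×10⁻⁷)(5.790×10^3)(1.49) = 1.084×10^-2 T.
u = B²/(2μ₀) = (1.084×10^-2)²/(2×4π×10⁻⁷) = 46.76 J/m³.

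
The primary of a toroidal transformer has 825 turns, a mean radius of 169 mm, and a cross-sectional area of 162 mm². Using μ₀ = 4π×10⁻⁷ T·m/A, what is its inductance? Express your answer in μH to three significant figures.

For a thin toroid, L = μ₀N²A/(2πR).
L = (4π×10⁻⁷)(825)²(1.620×10^-4) / (2π×0.169 m) = 1.3049×10^-4 H.

L ≈ 130 μH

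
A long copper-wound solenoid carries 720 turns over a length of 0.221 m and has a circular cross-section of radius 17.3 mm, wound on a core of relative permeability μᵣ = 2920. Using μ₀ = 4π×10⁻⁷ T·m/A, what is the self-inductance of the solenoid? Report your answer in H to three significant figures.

A = πr² = π(1.730×10^-2 m)² = 9.402×10^-4 m².
For a long solenoid, L = μ₀μᵣN²A/ℓ.
L = (4π×10⁻⁷)(2920)(720)²(9.402×10^-4)/(0.221 m) = 8.093 H.

L ≈ 8.09 H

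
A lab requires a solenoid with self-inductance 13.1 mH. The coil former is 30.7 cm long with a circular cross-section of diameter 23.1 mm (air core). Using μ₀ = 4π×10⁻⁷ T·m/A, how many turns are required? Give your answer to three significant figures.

A = π(d/2)² = π(1.155×10^-2 m)² = 4.191×10^-4 m².
From L = μ₀N²A/ℓ, N = √(Lℓ / (μ₀A)).
N = √[(1.310×10^-2)(0.307) / ((4π×10⁻⁷)×4.191×10^-4)] = √(7.636×10^6) ≈ 2763.4.

N ≈ 2760 turns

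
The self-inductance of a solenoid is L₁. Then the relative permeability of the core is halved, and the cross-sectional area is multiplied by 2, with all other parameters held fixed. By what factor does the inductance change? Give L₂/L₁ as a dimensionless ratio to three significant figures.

L₂/L₁ = 1.00

For a solenoid, L ∝ μᵣN²A/ℓ.
L₂/L₁ = (0.5) × (2) = 1.00.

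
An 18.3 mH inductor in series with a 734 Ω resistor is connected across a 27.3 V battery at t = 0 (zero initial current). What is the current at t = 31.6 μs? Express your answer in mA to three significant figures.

τ = L/R = 1.830×10^-2/734 = 2.493×10^-5 s; final current I_∞ = ε/R = 27.3/734 = 3.719×10^-2 A.
I(t) = I_∞(1 − e^(−t/τ)) with t/τ = 1.267.
I = (3.719×10^-2)(1 − e^(−1.267)) = 2.672×10^-2 A.

I ≈ 26.7 mA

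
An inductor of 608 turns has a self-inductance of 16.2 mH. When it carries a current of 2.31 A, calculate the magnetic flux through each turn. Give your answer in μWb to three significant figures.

From L = NΦ_B/I, the flux per turn is Φ_B = LI/N.
Φ_B = (1.620×10^-2 H)(2.31 A)/608 = 6.1549×10^-5 Wb.

Φ_B ≈ 61.5 μWb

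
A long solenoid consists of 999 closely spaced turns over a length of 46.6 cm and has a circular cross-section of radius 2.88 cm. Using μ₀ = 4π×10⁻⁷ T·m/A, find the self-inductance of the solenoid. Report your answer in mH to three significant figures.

L ≈ 7.01 mH

A = πr² = π(2.880×10^-2 m)² = 2.606×10^-3 m².
For a long solenoid, L = μ₀N²A/ℓ.
L = (4π×10⁻⁷)(999)²(2.606×10^-3)/(0.466 m) = 7.013×10^-3 H.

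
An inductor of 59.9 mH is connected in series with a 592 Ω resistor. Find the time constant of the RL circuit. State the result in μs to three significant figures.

τ = L/R = (5.990×10^-2 H)/(592 Ω) = 1.012×10^-4 s.

τ ≈ 101 μs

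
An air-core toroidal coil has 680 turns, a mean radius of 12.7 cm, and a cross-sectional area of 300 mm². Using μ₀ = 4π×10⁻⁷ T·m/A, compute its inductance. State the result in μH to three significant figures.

For a thin toroid, L = μ₀N²A/(2πR).
L = (4π×10⁻⁷)(680)²(3.000×10^-4) / (2π×0.127 m) = 2.1846×10^-4 H.

L ≈ 218 μH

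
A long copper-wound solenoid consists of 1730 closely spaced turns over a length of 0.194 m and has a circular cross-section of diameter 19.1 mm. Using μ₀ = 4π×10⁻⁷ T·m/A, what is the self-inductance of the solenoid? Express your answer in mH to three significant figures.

A = π(d/2)² = π(9.550×10^-3 m)² = 2.865×10^-4 m².
For a long solenoid, L = μ₀N²A/ℓ.
L = (4π×10⁻⁷)(1730)²(2.865×10^-4)/(0.194 m) = 5.5547×10^-3 H.

L ≈ 5.55 mH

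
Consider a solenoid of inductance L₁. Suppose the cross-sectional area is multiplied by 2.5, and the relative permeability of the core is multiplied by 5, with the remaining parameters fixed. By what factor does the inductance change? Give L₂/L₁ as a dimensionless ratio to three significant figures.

For a solenoid, L ∝ μᵣN²A/ℓ.
L₂/L₁ = (2.5) × (5) = 12.5.

L₂/L₁ = 12.5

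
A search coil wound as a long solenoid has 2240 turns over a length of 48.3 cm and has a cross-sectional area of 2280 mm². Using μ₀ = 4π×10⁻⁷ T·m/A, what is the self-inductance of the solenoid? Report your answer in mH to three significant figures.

A = 2280 mm² = 2.280×10^-3 m².
For a long solenoid, L = μ₀N²A/ℓ.
L = (4π×10⁻⁷)(2240)²(2.280×10^-3)/(0.483 m) = 2.976×10^-2 H.

L ≈ 29.8 mH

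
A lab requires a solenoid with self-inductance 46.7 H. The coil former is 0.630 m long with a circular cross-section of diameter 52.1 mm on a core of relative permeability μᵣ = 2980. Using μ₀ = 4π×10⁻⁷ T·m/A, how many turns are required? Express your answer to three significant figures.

N ≈ 1920 turns

A = π(d/2)² = π(2.605×10^-2 m)² = 2.132×10^-3 m².
From L = μ₀μᵣN²A/ℓ, N = √(Lℓ / (μ₀μᵣA)).
N = √[(46.7)(0.63) / ((4π×10⁻⁷)(2980)×2.132×10^-3)] = √(3.685×10^6) ≈ 1919.7.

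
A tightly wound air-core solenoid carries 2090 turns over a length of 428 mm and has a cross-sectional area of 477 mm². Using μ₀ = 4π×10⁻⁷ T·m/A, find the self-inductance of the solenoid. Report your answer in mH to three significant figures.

L ≈ 6.12 mH

A = 477 mm² = 4.770×10^-4 m².
For a long solenoid, L = μ₀N²A/ℓ.
L = (4π×10⁻⁷)(2090)²(4.770×10^-4)/(0.428 m) = 6.118×10^-3 H.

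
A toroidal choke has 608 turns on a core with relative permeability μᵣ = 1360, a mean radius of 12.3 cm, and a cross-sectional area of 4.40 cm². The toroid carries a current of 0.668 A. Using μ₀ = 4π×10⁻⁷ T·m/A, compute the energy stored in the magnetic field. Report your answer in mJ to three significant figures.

L = μ₀μᵣN²A/(2πR) = (4π×10⁻⁷)(1360)(608)²(4.400×10^-4)/(2π×0.123) = 0.3597 H.
U = ½LI² = ½(0.3597)(0.668)² = 8.025×10^-2 J.

U ≈ 80.3 mJ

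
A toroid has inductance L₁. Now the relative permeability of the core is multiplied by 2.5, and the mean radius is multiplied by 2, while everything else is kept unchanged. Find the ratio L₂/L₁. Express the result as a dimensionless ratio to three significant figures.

For a toroid, L ∝ μᵣN²A/R.
L₂/L₁ = (2.5) × (2)^-1 = 1.25.

L₂/L₁ = 1.25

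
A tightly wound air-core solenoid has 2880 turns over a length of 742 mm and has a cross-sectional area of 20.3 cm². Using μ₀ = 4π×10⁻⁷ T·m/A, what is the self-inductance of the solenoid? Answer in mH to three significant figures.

A = 20.3 cm² = 2.030×10^-3 m².
For a long solenoid, L = μ₀N²A/ℓ.
L = (4π×10⁻⁷)(2880)²(2.030×10^-3)/(0.742 m) = 2.852×10^-2 H.

L ≈ 28.5 mH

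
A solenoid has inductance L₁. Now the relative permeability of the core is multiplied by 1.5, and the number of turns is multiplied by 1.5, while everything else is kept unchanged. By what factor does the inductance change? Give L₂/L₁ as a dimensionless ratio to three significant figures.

L₂/L₁ = 3.38

For a solenoid, L ∝ μᵣN²A/ℓ.
L₂/L₁ = (1.5) × (1.5)^2 = 3.38.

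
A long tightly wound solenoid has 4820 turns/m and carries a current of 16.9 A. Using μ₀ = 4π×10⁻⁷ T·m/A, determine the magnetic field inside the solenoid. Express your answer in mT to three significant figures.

B ≈ 102 mT

Inside a long solenoid, B = μ₀nI.
B = (4π×10⁻⁷)(4.820×10^3 m⁻¹)(16.9 A) = 0.1024 T.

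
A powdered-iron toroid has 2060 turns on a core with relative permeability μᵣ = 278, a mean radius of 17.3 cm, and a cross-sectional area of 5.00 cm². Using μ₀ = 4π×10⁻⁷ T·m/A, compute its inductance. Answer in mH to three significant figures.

For a thin toroid, L = μ₀μᵣN²A/(2πR).
L = (4π×10⁻⁷)(278)(2060)²(5.000×10^-4) / (2π×0.173 m) = 0.6819 H.

L ≈ 682 mH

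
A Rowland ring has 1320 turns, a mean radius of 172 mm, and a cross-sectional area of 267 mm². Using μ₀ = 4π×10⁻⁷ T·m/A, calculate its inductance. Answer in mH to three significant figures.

L ≈ 0.541 mH

For a thin toroid, L = μ₀N²A/(2πR).
L = (4π×10⁻⁷)(1320)²(2.670×10^-4) / (2π×0.172 m) = 5.410×10^-4 H.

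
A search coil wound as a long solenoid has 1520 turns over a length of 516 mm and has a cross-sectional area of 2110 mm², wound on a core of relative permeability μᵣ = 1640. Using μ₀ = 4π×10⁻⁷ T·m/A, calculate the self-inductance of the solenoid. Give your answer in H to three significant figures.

A = 2110 mm² = 2.110×10^-3 m².
For a long solenoid, L = μ₀μᵣN²A/ℓ.
L = (4π×10⁻⁷)(1640)(1520)²(2.110×10^-3)/(0.516 m) = 19.47 H.

L ≈ 19.5 H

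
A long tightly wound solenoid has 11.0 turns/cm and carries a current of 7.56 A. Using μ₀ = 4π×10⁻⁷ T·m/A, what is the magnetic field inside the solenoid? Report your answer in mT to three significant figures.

Inside a long solenoid, B = μ₀nI.
B = (4π×10⁻⁷)(1.100×10^3 m⁻¹)(7.56 A) = 1.045×10^-2 T.

B ≈ 10.5 mT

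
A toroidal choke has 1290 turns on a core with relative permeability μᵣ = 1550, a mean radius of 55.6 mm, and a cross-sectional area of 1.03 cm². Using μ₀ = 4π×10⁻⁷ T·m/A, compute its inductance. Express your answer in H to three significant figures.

For a thin toroid, L = μ₀μᵣN²A/(2πR).
L = (4π×10⁻⁷)(1550)(1290)²(1.030×10^-4) / (2π×5.560×10^-2 m) = 0.9557 H.

L ≈ 0.956 H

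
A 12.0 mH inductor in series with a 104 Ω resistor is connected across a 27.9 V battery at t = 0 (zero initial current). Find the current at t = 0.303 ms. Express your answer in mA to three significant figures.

I ≈ 249 mA

τ = L/R = 1.200×10^-2/104 = 1.154×10^-4 s; final current I_∞ = ε/R = 27.9/104 = 0.2683 A.
I(t) = I_∞(1 − e^(−t/τ)) with t/τ = 2.626.
I = (0.2683)(1 − e^(−2.626)) = 0.2489 A.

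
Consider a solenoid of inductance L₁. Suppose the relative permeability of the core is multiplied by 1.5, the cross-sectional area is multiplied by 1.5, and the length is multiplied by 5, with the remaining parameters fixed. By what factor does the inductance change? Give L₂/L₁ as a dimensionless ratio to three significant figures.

L₂/L₁ = 0.450

For a solenoid, L ∝ μᵣN²A/ℓ.
L₂/L₁ = (1.5) × (1.5) × (5)^-1 = 0.450.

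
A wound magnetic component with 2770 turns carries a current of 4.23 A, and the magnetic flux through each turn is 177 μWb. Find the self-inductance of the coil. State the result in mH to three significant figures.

L ≈ 116 mH

Self-inductance is defined by L = NΦ_B/I (flux linkage over current).
L = (2770)(1.770×10^-4 Wb)/(4.23 A) = 0.1159 H.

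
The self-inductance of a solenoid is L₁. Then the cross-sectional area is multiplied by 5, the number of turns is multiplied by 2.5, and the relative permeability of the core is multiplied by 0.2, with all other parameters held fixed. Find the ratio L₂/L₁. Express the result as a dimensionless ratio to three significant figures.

L₂/L₁ = 6.25

For a solenoid, L ∝ μᵣN²A/ℓ.
L₂/L₁ = (5) × (2.5)^2 × (0.2) = 6.25.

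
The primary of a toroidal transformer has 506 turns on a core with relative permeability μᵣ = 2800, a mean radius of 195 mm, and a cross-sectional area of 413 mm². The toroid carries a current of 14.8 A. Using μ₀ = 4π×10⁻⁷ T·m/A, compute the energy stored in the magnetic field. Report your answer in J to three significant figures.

U ≈ 33.3 J

L = μ₀μᵣN²A/(2πR) = (4π×10⁻⁷)(2800)(506)²(4.130×10^-4)/(2π×0.195) = 0.3037 H.
U = ½LI² = ½(0.3037)(14.8)² = 33.26 J.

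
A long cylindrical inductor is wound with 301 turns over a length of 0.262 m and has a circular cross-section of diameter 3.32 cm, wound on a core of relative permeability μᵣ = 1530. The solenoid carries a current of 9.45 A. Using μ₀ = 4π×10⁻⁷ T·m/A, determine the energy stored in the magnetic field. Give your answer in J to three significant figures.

A = π(d/2)² = π(1.660×10^-2 m)² = 8.657×10^-4 m².
L = μ₀μᵣN²A/ℓ = (4π×10⁻⁷)(1530)(301)²(8.657×10^-4)/(0.262) = 0.5756 H.
U = ½LI² = ½(0.5756)(9.45)² = 25.7 J.

U ≈ 25.7 J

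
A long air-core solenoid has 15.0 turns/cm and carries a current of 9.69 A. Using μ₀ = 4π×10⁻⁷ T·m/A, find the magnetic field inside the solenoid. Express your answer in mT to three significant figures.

Inside a long solenoid, B = μ₀nI.
B = (4π×10⁻⁷)(1.500×10^3 m⁻¹)(9.69 A) = 1.827×10^-2 T.

B ≈ 18.3 mT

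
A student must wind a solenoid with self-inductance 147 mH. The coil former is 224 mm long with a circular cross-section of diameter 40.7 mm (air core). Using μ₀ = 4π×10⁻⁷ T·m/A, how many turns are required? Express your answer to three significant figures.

A = π(d/2)² = π(2.035×10^-2 m)² = 1.301×10^-3 m².
From L = μ₀N²A/ℓ, N = √(Lℓ / (μ₀A)).
N = √[(0.147)(0.224) / ((4π×10⁻⁷)×1.301×10^-3)] = √(2.014×10^7) ≈ 4487.9.

N ≈ 4490 turns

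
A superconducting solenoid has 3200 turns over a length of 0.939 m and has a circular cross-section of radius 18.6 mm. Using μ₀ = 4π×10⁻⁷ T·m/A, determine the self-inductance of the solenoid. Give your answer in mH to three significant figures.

L ≈ 14.9 mH

A = πr² = π(1.860×10^-2 m)² = 1.087×10^-3 m².
For a long solenoid, L = μ₀N²A/ℓ.
L = (4π×10⁻⁷)(3200)²(1.087×10^-3)/(0.939 m) = 1.489×10^-2 H.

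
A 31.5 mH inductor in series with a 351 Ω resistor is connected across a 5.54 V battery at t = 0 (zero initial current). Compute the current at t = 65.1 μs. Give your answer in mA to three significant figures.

τ = L/R = 3.150×10^-2/351 = 8.974×10^-5 s; final current I_∞ = ε/R = 5.54/351 = 1.578×10^-2 A.
I(t) = I_∞(1 − e^(−t/τ)) with t/τ = 0.725.
I = (1.578×10^-2)(1 − e^(−0.725)) = 8.142×10^-3 A.

I ≈ 8.14 mA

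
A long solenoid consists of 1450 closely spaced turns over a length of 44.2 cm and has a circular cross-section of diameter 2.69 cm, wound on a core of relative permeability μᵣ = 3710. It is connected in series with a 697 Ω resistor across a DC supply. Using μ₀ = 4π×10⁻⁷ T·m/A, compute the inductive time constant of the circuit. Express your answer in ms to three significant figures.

τ ≈ 18.1 ms

A = π(d/2)² = π(1.345×10^-2 m)² = 5.683×10^-4 m².
L = μ₀μᵣN²A/ℓ = (4π×10⁻⁷)(3710)(1450)²(5.683×10^-4)/(0.442) = 12.6 H.
τ = L/R = (12.6)/(697) = 1.808×10^-2 s.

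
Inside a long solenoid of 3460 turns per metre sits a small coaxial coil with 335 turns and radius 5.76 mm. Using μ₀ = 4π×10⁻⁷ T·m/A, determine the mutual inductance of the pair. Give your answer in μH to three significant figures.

M ≈ 152 μH

The outer solenoid produces a uniform field B₁ = μ₀n₁I₁ across the inner coil,
so the flux linkage is N₂Φ = N₂B₁A₂ = μ₀n₁N₂A₂·I₁, giving M = μ₀n₁N₂A₂.
A₂ = πr² = π(5.760×10^-3 m)² = 1.042×10^-4 m².
M = (4π×10⁻⁷)(3460)(335)(1.042×10^-4) = 1.518×10^-4 H.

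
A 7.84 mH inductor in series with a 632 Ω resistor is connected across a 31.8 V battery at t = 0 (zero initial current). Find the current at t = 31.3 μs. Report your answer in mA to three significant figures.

τ = L/R = 7.840×10^-3/632 = 1.241×10^-5 s; final current I_∞ = ε/R = 31.8/632 = 5.032×10^-2 A.
I(t) = I_∞(1 − e^(−t/τ)) with t/τ = 2.523.
I = (5.032×10^-2)(1 − e^(−2.523)) = 4.628×10^-2 A.

I ≈ 46.3 mA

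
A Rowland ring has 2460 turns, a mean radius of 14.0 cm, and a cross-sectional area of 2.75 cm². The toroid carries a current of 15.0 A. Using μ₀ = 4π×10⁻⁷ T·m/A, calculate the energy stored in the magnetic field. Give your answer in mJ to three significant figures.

U ≈ 267 mJ

L = μ₀N²A/(2πR) = (4π×10⁻⁷)(2460)²(2.750×10^-4)/(2π×0.14) = 2.377×10^-3 H.
U = ½LI² = ½(2.377×10^-3)(15.0)² = 0.26746 J.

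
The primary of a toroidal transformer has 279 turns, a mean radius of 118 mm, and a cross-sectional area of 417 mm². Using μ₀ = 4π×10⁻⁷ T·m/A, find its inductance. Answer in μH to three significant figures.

For a thin toroid, L = μ₀N²A/(2πR).
L = (4π×10⁻⁷)(279)²(4.170×10^-4) / (2π×0.118 m) = 5.502×10^-5 H.

L ≈ 55.0 μH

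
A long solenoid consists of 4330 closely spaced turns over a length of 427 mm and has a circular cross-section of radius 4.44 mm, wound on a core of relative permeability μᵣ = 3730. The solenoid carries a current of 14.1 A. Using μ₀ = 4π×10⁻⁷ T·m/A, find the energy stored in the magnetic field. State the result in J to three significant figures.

A = πr² = π(4.440×10^-3 m)² = 6.193×10^-5 m².
L = μ₀μᵣN²A/ℓ = (4π×10⁻⁷)(3730)(4330)²(6.193×10^-5)/(0.427) = 12.746 H.
U = ½LI² = ½(12.746)(14.1)² = 1.267×10^3 J.

U ≈ 1270 J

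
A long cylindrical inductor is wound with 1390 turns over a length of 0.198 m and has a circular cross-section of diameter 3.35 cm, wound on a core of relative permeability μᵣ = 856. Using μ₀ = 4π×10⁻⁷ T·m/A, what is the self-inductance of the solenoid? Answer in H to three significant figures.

A = π(d/2)² = π(1.675×10^-2 m)² = 8.814×10^-4 m².
For a long solenoid, L = μ₀μᵣN²A/ℓ.
L = (4π×10⁻⁷)(856)(1390)²(8.814×10^-4)/(0.198 m) = 9.252 H.

L ≈ 9.25 H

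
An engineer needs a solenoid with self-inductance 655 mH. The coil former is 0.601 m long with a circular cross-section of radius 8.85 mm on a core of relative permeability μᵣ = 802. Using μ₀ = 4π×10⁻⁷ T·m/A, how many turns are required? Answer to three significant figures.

N ≈ 1260 turns

A = πr² = π(8.850×10^-3 m)² = 2.461×10^-4 m².
From L = μ₀μᵣN²A/ℓ, N = √(Lℓ / (μ₀μᵣA)).
N = √[(0.655)(0.601) / ((4π×10⁻⁷)(802)×2.461×10^-4)] = √(1.587×10^6) ≈ 1259.9.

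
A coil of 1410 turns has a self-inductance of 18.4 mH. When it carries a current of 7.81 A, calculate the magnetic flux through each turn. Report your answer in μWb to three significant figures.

Φ_B ≈ 102 μWb

From L = NΦ_B/I, the flux per turn is Φ_B = LI/N.
Φ_B = (1.840×10^-2 H)(7.81 A)/1410 = 1.019×10^-4 Wb.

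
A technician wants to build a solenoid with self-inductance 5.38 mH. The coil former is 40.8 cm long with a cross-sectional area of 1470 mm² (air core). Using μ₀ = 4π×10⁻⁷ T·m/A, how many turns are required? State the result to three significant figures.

N ≈ 1090 turns

A = 1470 mm² = 1.470×10^-3 m².
From L = μ₀N²A/ℓ, N = √(Lℓ / (μ₀A)).
N = √[(5.380×10^-3)(0.408) / ((4π×10⁻⁷)×1.470×10^-3)] = √(1.188×10^6) ≈ 1090.1.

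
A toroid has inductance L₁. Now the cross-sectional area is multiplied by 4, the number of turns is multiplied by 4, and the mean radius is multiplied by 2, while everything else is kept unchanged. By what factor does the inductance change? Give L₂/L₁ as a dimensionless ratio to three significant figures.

For a toroid, L ∝ μᵣN²A/R.
L₂/L₁ = (4) × (4)^2 × (2)^-1 = 32.0.

L₂/L₁ = 32.0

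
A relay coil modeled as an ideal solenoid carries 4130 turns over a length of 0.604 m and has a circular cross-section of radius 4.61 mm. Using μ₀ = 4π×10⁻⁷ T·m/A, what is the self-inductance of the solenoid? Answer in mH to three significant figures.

A = πr² = π(4.610×10^-3 m)² = 6.677×10^-5 m².
For a long solenoid, L = μ₀N²A/ℓ.
L = (4π×10⁻⁷)(4130)²(6.677×10^-5)/(0.604 m) = 2.369×10^-3 H.

L ≈ 2.37 mH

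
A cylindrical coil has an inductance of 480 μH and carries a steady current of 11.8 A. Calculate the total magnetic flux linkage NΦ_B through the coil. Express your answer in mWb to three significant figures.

From L = NΦ_B/I, the flux linkage is NΦ_B = LI.
NΦ_B = (4.800×10^-4 H)(11.8 A) = 5.664×10^-3 Wb.

NΦ_B ≈ 5.66 mWb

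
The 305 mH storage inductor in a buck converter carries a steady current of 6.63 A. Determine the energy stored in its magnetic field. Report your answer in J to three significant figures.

U ≈ 6.70 J

Stored magnetic energy: U = ½LI².
U = ½(0.305 H)(6.63 A)² = 6.703 J.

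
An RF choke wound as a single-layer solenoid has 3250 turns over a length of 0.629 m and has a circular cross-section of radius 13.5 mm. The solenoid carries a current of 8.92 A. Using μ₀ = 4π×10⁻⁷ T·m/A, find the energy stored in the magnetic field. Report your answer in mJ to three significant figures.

A = πr² = π(1.350×10^-2 m)² = 5.726×10^-4 m².
L = μ₀N²A/ℓ = (4π×10⁻⁷)(3250)²(5.726×10^-4)/(0.629) = 1.208×10^-2 H.
U = ½LI² = ½(1.208×10^-2)(8.92)² = 0.4807 J.

U ≈ 481 mJ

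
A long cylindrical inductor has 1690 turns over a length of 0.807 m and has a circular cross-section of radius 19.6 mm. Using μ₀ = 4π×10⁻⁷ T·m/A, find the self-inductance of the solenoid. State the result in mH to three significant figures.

L ≈ 5.37 mH

A = πr² = π(1.960×10^-2 m)² = 1.207×10^-3 m².
For a long solenoid, L = μ₀N²A/ℓ.
L = (4π×10⁻⁷)(1690)²(1.207×10^-3)/(0.807 m) = 5.367×10^-3 H.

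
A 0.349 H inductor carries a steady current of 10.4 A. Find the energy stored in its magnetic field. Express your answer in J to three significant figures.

Stored magnetic energy: U = ½LI².
U = ½(0.349 H)(10.4 A)² = 18.87 J.

U ≈ 18.9 J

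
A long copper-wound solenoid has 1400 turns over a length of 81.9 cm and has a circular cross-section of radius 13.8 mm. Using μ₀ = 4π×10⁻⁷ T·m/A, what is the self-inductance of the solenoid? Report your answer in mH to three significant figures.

A = πr² = π(1.380×10^-2 m)² = 5.983×10^-4 m².
For a long solenoid, L = μ₀N²A/ℓ.
L = (4π×10⁻⁷)(1400)²(5.983×10^-4)/(0.819 m) = 1.799×10^-3 H.

L ≈ 1.80 mH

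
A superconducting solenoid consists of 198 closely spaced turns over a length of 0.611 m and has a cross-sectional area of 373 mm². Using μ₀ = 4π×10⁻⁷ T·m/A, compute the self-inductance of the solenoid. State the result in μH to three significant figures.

A = 373 mm² = 3.730×10^-4 m².
For a long solenoid, L = μ₀N²A/ℓ.
L = (4π×10⁻⁷)(198)²(3.730×10^-4)/(0.611 m) = 3.008×10^-5 H.

L ≈ 30.1 μH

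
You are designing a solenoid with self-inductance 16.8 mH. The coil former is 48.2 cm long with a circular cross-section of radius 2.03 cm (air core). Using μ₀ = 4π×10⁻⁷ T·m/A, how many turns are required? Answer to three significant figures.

A = πr² = π(2.030×10^-2 m)² = 1.2946×10^-3 m².
From L = μ₀N²A/ℓ, N = √(Lℓ / (μ₀A)).
N = √[(1.680×10^-2)(0.482) / ((4π×10⁻⁷)×1.2946×10^-3)] = √(4.977×10^6) ≈ 2231.0.

N ≈ 2230 turns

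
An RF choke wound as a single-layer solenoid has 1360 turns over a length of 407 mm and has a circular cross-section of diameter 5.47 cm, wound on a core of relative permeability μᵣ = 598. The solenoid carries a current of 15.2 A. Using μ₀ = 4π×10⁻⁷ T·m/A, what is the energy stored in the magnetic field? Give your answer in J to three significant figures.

U ≈ 927 J

A = π(d/2)² = π(2.735×10^-2 m)² = 2.350×10^-3 m².
L = μ₀μᵣN²A/ℓ = (4π×10⁻⁷)(598)(1360)²(2.350×10^-3)/(0.407) = 8.025 H.
U = ½LI² = ½(8.025)(15.2)² = 927.1 J.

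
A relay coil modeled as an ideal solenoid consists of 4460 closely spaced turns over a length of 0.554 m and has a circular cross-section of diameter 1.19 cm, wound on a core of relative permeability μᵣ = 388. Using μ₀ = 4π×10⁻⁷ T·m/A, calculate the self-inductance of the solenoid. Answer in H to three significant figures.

L ≈ 1.95 H

A = π(d/2)² = π(5.950×10^-3 m)² = 1.112×10^-4 m².
For a long solenoid, L = μ₀μᵣN²A/ℓ.
L = (4π×10⁻⁷)(388)(4460)²(1.112×10^-4)/(0.554 m) = 1.947 H.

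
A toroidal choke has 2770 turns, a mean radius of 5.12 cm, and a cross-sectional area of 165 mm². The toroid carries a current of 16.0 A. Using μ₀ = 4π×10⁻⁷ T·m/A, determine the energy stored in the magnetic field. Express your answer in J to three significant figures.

U ≈ 0.633 J

L = μ₀N²A/(2πR) = (4π×10⁻⁷)(2770)²(1.650×10^-4)/(2π×5.120×10^-2) = 4.945×10^-3 H.
U = ½LI² = ½(4.945×10^-3)(16.0)² = 0.633 J.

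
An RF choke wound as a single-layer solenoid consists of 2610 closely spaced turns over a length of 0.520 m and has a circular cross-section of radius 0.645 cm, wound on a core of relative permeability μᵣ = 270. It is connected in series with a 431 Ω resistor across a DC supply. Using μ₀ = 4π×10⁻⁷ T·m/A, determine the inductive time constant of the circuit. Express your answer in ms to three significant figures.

τ ≈ 1.35 ms

A = πr² = π(6.450×10^-3 m)² = 1.307×10^-4 m².
L = μ₀μᵣN²A/ℓ = (4π×10⁻⁷)(270)(2610)²(1.307×10^-4)/(0.52) = 0.5809 H.
τ = L/R = (0.5809)/(431) = 1.348×10^-3 s.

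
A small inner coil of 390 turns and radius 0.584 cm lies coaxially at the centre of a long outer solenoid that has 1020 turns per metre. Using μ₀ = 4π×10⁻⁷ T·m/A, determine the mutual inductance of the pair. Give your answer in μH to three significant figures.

M ≈ 53.6 μH

The outer solenoid produces a uniform field B₁ = μ₀n₁I₁ across the inner coil,
so the flux linkage is N₂Φ = N₂B₁A₂ = μ₀n₁N₂A₂·I₁, giving M = μ₀n₁N₂A₂.
A₂ = πr² = π(5.840×10^-3 m)² = 1.071×10^-4 m².
M = (4π×10⁻⁷)(1020)(390)(1.071×10^-4) = 5.356×10^-5 H.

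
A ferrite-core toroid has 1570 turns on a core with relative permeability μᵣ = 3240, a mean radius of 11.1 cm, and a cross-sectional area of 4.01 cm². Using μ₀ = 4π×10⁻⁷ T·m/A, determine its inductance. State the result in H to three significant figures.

For a thin toroid, L = μ₀μᵣN²A/(2πR).
L = (4π×10⁻⁷)(3240)(1570)²(4.010×10^-4) / (2π×0.111 m) = 5.77 H.

L ≈ 5.77 H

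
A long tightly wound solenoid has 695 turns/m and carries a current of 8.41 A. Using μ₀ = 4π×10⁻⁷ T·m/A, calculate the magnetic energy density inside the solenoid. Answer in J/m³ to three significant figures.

u ≈ 21.5 J/m³

B = μ₀nI = (4π×10⁻⁷)(695)(8.41) = 7.34498×10^-3 T.
u = B²/(2μ₀) = (7.34498×10^-3)²/(2×4π×10⁻⁷) = 21.47 J/m³.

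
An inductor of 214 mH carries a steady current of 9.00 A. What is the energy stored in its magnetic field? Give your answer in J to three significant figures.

U ≈ 8.67 J

Stored magnetic energy: U = ½LI².
U = ½(0.214 H)(9.00 A)² = 8.667 J.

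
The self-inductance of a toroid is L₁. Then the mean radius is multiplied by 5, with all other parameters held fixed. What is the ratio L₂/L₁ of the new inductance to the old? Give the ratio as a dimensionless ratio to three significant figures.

For a toroid, L ∝ μᵣN²A/R.
L₂/L₁ = (5)^-1 = 0.200.

L₂/L₁ = 0.200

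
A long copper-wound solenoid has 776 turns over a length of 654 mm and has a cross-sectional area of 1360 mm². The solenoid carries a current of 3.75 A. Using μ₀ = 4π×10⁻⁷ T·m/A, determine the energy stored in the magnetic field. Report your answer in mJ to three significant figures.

A = 1360 mm² = 1.360×10^-3 m².
L = μ₀N²A/ℓ = (4π×10⁻⁷)(776)²(1.360×10^-3)/(0.654) = 1.574×10^-3 H.
U = ½LI² = ½(1.574×10^-3)(3.75)² = 1.106×10^-2 J.

U ≈ 11.1 mJ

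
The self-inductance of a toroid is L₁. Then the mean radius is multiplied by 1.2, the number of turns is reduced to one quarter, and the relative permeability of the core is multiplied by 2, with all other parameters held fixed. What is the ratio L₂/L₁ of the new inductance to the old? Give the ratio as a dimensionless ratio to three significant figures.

For a toroid, L ∝ μᵣN²A/R.
L₂/L₁ = (1.2)^-1 × (0.25)^2 × (2) = 0.104.

L₂/L₁ = 0.104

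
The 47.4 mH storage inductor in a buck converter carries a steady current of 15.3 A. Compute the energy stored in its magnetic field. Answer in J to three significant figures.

Stored magnetic energy: U = ½LI².
U = ½(4.740×10^-2 H)(15.3 A)² = 5.548 J.

U ≈ 5.55 J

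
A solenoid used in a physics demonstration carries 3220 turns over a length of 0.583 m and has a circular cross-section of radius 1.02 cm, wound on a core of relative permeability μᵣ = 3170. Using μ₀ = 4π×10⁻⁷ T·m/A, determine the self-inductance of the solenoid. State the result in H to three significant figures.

L ≈ 23.2 H

A = πr² = π(1.020×10^-2 m)² = 3.269×10^-4 m².
For a long solenoid, L = μ₀μᵣN²A/ℓ.
L = (4π×10⁻⁷)(3170)(3220)²(3.269×10^-4)/(0.583 m) = 23.16 H.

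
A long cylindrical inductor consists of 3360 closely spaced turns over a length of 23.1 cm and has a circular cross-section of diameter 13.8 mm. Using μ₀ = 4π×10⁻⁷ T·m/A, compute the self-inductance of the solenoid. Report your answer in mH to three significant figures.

A = π(d/2)² = π(6.900×10^-3 m)² = 1.496×10^-4 m².
For a long solenoid, L = μ₀N²A/ℓ.
L = (4π×10⁻⁷)(3360)²(1.496×10^-4)/(0.231 m) = 9.186×10^-3 H.

L ≈ 9.19 mH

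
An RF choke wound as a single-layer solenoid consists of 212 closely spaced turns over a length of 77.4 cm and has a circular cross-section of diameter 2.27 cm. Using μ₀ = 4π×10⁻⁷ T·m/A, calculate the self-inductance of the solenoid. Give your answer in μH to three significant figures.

L ≈ 29.5 μH

A = π(d/2)² = π(1.135×10^-2 m)² = 4.047×10^-4 m².
For a long solenoid, L = μ₀N²A/ℓ.
L = (4π×10⁻⁷)(212)²(4.047×10^-4)/(0.774 m) = 2.953×10^-5 H.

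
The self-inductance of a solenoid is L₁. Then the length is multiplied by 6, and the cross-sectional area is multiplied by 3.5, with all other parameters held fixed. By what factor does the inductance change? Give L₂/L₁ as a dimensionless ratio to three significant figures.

For a solenoid, L ∝ μᵣN²A/ℓ.
L₂/L₁ = (6)^-1 × (3.5) = 0.583.

L₂/L₁ = 0.583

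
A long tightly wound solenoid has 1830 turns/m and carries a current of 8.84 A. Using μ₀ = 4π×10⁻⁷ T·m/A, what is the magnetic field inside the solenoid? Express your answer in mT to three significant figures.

B ≈ 20.3 mT

Inside a long solenoid, B = μ₀nI.
B = (4π×10⁻⁷)(1.830×10^3 m⁻¹)(8.84 A) = 2.033×10^-2 T.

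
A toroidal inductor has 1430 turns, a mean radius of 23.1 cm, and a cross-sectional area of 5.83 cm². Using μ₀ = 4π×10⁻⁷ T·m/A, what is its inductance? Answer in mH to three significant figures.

For a thin toroid, L = μ₀N²A/(2πR).
L = (4π×10⁻⁷)(1430)²(5.830×10^-4) / (2π×0.231 m) = 1.032×10^-3 H.

L ≈ 1.03 mH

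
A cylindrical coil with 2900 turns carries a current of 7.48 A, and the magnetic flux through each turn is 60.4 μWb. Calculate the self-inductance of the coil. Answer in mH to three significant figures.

Self-inductance is defined by L = NΦ_B/I (flux linkage over current).
L = (2900)(6.040×10^-5 Wb)/(7.48 A) = 2.342×10^-2 H.

L ≈ 23.4 mH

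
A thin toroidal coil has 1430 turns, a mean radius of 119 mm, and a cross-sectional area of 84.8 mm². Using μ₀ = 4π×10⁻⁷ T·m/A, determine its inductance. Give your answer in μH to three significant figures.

For a thin toroid, L = μ₀N²A/(2πR).
L = (4π×10⁻⁷)(1430)²(8.480×10^-5) / (2π×0.119 m) = 2.914×10^-4 H.

L ≈ 291 μH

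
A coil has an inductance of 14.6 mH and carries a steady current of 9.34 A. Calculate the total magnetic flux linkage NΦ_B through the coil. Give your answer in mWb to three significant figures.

NΦ_B ≈ 136 mWb

From L = NΦ_B/I, the flux linkage is NΦ_B = LI.
NΦ_B = (1.460×10^-2 H)(9.34 A) = 0.1364 Wb.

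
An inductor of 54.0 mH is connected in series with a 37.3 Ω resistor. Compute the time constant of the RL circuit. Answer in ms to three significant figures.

τ = L/R = (5.400×10^-2 H)/(37.3 Ω) = 1.448×10^-3 s.

τ ≈ 1.45 ms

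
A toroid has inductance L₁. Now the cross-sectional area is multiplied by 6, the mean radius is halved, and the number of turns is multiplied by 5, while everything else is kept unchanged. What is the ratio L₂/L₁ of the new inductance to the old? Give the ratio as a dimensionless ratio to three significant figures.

For a toroid, L ∝ μᵣN²A/R.
L₂/L₁ = (6) × (0.5)^-1 × (5)^2 = 300.

L₂/L₁ = 300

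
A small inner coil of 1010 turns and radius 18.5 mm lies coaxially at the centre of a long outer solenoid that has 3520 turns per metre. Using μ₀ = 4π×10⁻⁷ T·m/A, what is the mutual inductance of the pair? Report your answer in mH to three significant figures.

M ≈ 4.80 mH

The outer solenoid produces a uniform field B₁ = μ₀n₁I₁ across the inner coil,
so the flux linkage is N₂Φ = N₂B₁A₂ = μ₀n₁N₂A₂·I₁, giving M = μ₀n₁N₂A₂.
A₂ = πr² = π(1.850×10^-2 m)² = 1.075×10^-3 m².
M = (4π×10⁻⁷)(3520)(1010)(1.075×10^-3) = 4.804×10^-3 H.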